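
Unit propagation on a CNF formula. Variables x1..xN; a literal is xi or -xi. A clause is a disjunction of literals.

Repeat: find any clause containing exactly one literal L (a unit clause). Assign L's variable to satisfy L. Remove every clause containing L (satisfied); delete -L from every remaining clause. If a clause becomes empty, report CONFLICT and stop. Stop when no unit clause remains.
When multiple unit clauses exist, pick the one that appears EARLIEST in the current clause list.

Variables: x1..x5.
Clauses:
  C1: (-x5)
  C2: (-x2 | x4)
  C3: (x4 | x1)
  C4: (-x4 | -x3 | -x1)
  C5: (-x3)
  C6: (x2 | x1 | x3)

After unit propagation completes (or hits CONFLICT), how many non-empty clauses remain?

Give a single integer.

Answer: 3

Derivation:
unit clause [-5] forces x5=F; simplify:
  satisfied 1 clause(s); 5 remain; assigned so far: [5]
unit clause [-3] forces x3=F; simplify:
  drop 3 from [2, 1, 3] -> [2, 1]
  satisfied 2 clause(s); 3 remain; assigned so far: [3, 5]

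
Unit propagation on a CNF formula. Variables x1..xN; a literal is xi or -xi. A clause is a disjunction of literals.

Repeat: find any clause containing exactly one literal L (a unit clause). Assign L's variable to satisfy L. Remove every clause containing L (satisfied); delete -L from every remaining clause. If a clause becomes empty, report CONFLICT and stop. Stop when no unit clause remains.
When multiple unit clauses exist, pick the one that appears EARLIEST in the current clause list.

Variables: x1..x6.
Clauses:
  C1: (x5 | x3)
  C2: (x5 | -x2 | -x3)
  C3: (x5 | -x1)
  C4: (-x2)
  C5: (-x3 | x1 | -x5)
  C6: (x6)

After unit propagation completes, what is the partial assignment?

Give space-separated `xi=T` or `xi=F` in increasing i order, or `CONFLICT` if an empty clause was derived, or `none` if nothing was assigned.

unit clause [-2] forces x2=F; simplify:
  satisfied 2 clause(s); 4 remain; assigned so far: [2]
unit clause [6] forces x6=T; simplify:
  satisfied 1 clause(s); 3 remain; assigned so far: [2, 6]

Answer: x2=F x6=T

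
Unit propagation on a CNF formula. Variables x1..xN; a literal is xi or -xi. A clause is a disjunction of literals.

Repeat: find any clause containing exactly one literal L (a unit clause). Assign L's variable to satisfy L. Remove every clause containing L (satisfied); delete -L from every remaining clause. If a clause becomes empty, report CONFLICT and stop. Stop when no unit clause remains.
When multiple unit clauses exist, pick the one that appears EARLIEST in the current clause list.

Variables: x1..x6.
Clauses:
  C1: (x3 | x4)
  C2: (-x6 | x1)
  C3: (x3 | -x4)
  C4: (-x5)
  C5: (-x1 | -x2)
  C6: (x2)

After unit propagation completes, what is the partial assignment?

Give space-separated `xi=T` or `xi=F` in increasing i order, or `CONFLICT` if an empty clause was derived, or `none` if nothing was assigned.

Answer: x1=F x2=T x5=F x6=F

Derivation:
unit clause [-5] forces x5=F; simplify:
  satisfied 1 clause(s); 5 remain; assigned so far: [5]
unit clause [2] forces x2=T; simplify:
  drop -2 from [-1, -2] -> [-1]
  satisfied 1 clause(s); 4 remain; assigned so far: [2, 5]
unit clause [-1] forces x1=F; simplify:
  drop 1 from [-6, 1] -> [-6]
  satisfied 1 clause(s); 3 remain; assigned so far: [1, 2, 5]
unit clause [-6] forces x6=F; simplify:
  satisfied 1 clause(s); 2 remain; assigned so far: [1, 2, 5, 6]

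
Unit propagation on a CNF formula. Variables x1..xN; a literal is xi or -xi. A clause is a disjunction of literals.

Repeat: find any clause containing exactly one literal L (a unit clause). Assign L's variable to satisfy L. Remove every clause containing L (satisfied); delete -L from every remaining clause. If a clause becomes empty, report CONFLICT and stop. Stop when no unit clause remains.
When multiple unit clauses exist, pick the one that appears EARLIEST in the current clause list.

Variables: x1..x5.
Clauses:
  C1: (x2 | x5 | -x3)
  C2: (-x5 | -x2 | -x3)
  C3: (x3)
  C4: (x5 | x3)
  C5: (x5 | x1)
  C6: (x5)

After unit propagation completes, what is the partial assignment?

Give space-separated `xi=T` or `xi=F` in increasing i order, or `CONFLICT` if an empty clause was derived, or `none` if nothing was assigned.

Answer: x2=F x3=T x5=T

Derivation:
unit clause [3] forces x3=T; simplify:
  drop -3 from [2, 5, -3] -> [2, 5]
  drop -3 from [-5, -2, -3] -> [-5, -2]
  satisfied 2 clause(s); 4 remain; assigned so far: [3]
unit clause [5] forces x5=T; simplify:
  drop -5 from [-5, -2] -> [-2]
  satisfied 3 clause(s); 1 remain; assigned so far: [3, 5]
unit clause [-2] forces x2=F; simplify:
  satisfied 1 clause(s); 0 remain; assigned so far: [2, 3, 5]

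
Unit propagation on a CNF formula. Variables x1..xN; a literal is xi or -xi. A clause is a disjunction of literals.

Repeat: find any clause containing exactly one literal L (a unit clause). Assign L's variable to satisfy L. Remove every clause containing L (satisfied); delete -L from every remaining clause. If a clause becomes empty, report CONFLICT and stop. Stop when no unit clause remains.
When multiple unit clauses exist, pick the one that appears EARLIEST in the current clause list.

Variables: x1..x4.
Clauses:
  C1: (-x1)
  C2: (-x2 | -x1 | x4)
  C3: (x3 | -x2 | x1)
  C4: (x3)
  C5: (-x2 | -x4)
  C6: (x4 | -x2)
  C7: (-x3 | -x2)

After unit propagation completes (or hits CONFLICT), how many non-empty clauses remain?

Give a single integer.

Answer: 0

Derivation:
unit clause [-1] forces x1=F; simplify:
  drop 1 from [3, -2, 1] -> [3, -2]
  satisfied 2 clause(s); 5 remain; assigned so far: [1]
unit clause [3] forces x3=T; simplify:
  drop -3 from [-3, -2] -> [-2]
  satisfied 2 clause(s); 3 remain; assigned so far: [1, 3]
unit clause [-2] forces x2=F; simplify:
  satisfied 3 clause(s); 0 remain; assigned so far: [1, 2, 3]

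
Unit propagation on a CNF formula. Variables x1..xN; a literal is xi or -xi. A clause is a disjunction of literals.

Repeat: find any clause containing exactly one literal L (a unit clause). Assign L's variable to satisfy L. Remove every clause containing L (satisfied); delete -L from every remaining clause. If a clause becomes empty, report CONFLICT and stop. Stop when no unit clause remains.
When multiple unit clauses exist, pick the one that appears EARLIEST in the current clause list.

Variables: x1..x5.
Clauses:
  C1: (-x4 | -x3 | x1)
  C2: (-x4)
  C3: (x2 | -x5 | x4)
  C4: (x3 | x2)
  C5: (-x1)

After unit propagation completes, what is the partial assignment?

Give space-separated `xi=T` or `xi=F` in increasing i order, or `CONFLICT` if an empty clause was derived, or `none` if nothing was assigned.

Answer: x1=F x4=F

Derivation:
unit clause [-4] forces x4=F; simplify:
  drop 4 from [2, -5, 4] -> [2, -5]
  satisfied 2 clause(s); 3 remain; assigned so far: [4]
unit clause [-1] forces x1=F; simplify:
  satisfied 1 clause(s); 2 remain; assigned so far: [1, 4]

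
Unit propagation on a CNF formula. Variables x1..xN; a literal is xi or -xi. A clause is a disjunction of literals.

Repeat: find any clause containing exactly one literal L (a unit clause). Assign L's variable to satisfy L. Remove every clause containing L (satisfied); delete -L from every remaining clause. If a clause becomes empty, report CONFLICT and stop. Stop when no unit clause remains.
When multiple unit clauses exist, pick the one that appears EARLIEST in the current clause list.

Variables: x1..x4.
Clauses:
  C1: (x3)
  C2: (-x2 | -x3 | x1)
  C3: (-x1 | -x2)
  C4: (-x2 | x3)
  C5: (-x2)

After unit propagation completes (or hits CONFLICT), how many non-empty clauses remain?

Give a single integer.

unit clause [3] forces x3=T; simplify:
  drop -3 from [-2, -3, 1] -> [-2, 1]
  satisfied 2 clause(s); 3 remain; assigned so far: [3]
unit clause [-2] forces x2=F; simplify:
  satisfied 3 clause(s); 0 remain; assigned so far: [2, 3]

Answer: 0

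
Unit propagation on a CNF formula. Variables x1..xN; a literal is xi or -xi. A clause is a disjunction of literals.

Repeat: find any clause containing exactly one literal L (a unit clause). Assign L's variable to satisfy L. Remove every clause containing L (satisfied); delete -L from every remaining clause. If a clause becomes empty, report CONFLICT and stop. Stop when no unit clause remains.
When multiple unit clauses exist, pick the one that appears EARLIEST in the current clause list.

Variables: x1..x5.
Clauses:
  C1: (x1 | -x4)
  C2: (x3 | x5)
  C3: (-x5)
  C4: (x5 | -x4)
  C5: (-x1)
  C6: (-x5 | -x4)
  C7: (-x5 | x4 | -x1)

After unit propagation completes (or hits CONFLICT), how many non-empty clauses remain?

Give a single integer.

Answer: 0

Derivation:
unit clause [-5] forces x5=F; simplify:
  drop 5 from [3, 5] -> [3]
  drop 5 from [5, -4] -> [-4]
  satisfied 3 clause(s); 4 remain; assigned so far: [5]
unit clause [3] forces x3=T; simplify:
  satisfied 1 clause(s); 3 remain; assigned so far: [3, 5]
unit clause [-4] forces x4=F; simplify:
  satisfied 2 clause(s); 1 remain; assigned so far: [3, 4, 5]
unit clause [-1] forces x1=F; simplify:
  satisfied 1 clause(s); 0 remain; assigned so far: [1, 3, 4, 5]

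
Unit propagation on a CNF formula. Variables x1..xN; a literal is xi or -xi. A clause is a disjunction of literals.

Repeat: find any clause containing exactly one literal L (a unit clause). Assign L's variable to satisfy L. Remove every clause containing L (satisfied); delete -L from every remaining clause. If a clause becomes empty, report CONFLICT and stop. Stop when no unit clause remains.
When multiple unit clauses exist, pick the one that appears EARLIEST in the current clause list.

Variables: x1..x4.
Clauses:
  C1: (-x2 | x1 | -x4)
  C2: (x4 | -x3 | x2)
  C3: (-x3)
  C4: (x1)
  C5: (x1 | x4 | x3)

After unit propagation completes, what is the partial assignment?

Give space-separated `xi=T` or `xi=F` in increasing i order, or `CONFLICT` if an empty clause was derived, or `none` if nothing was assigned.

unit clause [-3] forces x3=F; simplify:
  drop 3 from [1, 4, 3] -> [1, 4]
  satisfied 2 clause(s); 3 remain; assigned so far: [3]
unit clause [1] forces x1=T; simplify:
  satisfied 3 clause(s); 0 remain; assigned so far: [1, 3]

Answer: x1=T x3=F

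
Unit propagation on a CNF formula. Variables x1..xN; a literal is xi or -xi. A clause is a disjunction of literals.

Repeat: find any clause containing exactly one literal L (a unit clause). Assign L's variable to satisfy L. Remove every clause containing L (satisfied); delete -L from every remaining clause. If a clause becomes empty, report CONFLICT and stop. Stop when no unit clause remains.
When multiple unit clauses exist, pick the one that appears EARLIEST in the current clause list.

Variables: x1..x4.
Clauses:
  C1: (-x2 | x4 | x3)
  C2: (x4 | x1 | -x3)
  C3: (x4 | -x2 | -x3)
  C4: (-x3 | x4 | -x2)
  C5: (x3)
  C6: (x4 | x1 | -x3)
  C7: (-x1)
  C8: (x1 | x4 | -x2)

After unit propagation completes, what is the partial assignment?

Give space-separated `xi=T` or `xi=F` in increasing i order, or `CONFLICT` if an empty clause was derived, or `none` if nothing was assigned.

Answer: x1=F x3=T x4=T

Derivation:
unit clause [3] forces x3=T; simplify:
  drop -3 from [4, 1, -3] -> [4, 1]
  drop -3 from [4, -2, -3] -> [4, -2]
  drop -3 from [-3, 4, -2] -> [4, -2]
  drop -3 from [4, 1, -3] -> [4, 1]
  satisfied 2 clause(s); 6 remain; assigned so far: [3]
unit clause [-1] forces x1=F; simplify:
  drop 1 from [4, 1] -> [4]
  drop 1 from [4, 1] -> [4]
  drop 1 from [1, 4, -2] -> [4, -2]
  satisfied 1 clause(s); 5 remain; assigned so far: [1, 3]
unit clause [4] forces x4=T; simplify:
  satisfied 5 clause(s); 0 remain; assigned so far: [1, 3, 4]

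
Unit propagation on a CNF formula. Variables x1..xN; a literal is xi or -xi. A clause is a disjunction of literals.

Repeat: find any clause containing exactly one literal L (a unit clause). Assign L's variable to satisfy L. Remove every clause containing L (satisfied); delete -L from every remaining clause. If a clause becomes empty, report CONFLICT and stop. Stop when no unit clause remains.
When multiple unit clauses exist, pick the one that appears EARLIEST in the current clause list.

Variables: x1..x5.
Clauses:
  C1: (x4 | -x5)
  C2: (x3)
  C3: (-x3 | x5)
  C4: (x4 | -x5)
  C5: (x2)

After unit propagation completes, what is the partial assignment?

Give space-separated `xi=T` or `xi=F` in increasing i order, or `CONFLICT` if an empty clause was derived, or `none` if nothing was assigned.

unit clause [3] forces x3=T; simplify:
  drop -3 from [-3, 5] -> [5]
  satisfied 1 clause(s); 4 remain; assigned so far: [3]
unit clause [5] forces x5=T; simplify:
  drop -5 from [4, -5] -> [4]
  drop -5 from [4, -5] -> [4]
  satisfied 1 clause(s); 3 remain; assigned so far: [3, 5]
unit clause [4] forces x4=T; simplify:
  satisfied 2 clause(s); 1 remain; assigned so far: [3, 4, 5]
unit clause [2] forces x2=T; simplify:
  satisfied 1 clause(s); 0 remain; assigned so far: [2, 3, 4, 5]

Answer: x2=T x3=T x4=T x5=T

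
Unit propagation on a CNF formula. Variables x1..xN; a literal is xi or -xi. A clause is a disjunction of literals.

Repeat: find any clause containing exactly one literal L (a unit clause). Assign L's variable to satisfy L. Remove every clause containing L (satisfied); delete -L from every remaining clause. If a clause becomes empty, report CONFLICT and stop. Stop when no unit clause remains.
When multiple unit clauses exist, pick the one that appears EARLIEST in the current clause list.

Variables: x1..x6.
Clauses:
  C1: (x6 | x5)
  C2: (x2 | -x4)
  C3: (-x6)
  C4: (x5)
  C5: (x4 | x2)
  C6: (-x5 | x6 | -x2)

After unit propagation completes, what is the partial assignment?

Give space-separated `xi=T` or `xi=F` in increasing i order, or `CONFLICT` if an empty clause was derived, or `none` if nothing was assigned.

unit clause [-6] forces x6=F; simplify:
  drop 6 from [6, 5] -> [5]
  drop 6 from [-5, 6, -2] -> [-5, -2]
  satisfied 1 clause(s); 5 remain; assigned so far: [6]
unit clause [5] forces x5=T; simplify:
  drop -5 from [-5, -2] -> [-2]
  satisfied 2 clause(s); 3 remain; assigned so far: [5, 6]
unit clause [-2] forces x2=F; simplify:
  drop 2 from [2, -4] -> [-4]
  drop 2 from [4, 2] -> [4]
  satisfied 1 clause(s); 2 remain; assigned so far: [2, 5, 6]
unit clause [-4] forces x4=F; simplify:
  drop 4 from [4] -> [] (empty!)
  satisfied 1 clause(s); 1 remain; assigned so far: [2, 4, 5, 6]
CONFLICT (empty clause)

Answer: CONFLICT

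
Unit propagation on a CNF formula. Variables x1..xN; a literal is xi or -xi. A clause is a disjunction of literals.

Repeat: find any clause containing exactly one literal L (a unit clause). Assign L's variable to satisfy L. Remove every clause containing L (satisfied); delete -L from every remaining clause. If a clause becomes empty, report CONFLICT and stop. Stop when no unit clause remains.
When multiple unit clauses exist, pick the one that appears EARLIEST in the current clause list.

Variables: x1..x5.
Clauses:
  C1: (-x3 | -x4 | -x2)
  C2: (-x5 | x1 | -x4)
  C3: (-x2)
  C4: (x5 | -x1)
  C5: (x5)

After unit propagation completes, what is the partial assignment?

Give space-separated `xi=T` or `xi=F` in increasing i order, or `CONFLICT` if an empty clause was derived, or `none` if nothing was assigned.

unit clause [-2] forces x2=F; simplify:
  satisfied 2 clause(s); 3 remain; assigned so far: [2]
unit clause [5] forces x5=T; simplify:
  drop -5 from [-5, 1, -4] -> [1, -4]
  satisfied 2 clause(s); 1 remain; assigned so far: [2, 5]

Answer: x2=F x5=T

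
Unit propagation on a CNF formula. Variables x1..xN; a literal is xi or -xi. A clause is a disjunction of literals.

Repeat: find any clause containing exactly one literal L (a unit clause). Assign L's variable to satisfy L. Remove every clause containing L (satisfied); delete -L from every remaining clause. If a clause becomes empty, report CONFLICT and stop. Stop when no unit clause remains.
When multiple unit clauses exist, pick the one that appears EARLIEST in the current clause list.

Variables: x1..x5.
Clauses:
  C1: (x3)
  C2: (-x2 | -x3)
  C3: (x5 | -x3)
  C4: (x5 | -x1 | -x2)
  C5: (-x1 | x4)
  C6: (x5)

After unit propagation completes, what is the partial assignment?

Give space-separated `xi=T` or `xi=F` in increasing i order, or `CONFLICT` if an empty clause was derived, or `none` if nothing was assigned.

Answer: x2=F x3=T x5=T

Derivation:
unit clause [3] forces x3=T; simplify:
  drop -3 from [-2, -3] -> [-2]
  drop -3 from [5, -3] -> [5]
  satisfied 1 clause(s); 5 remain; assigned so far: [3]
unit clause [-2] forces x2=F; simplify:
  satisfied 2 clause(s); 3 remain; assigned so far: [2, 3]
unit clause [5] forces x5=T; simplify:
  satisfied 2 clause(s); 1 remain; assigned so far: [2, 3, 5]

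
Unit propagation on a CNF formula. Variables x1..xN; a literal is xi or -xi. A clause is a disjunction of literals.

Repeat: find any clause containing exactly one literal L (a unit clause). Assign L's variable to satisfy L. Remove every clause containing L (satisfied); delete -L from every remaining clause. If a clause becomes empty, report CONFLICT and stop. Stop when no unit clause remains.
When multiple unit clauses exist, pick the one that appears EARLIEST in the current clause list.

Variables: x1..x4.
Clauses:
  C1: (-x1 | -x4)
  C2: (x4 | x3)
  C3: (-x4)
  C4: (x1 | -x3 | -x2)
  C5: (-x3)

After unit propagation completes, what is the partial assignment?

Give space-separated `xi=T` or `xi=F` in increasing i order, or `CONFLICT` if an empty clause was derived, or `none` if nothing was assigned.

unit clause [-4] forces x4=F; simplify:
  drop 4 from [4, 3] -> [3]
  satisfied 2 clause(s); 3 remain; assigned so far: [4]
unit clause [3] forces x3=T; simplify:
  drop -3 from [1, -3, -2] -> [1, -2]
  drop -3 from [-3] -> [] (empty!)
  satisfied 1 clause(s); 2 remain; assigned so far: [3, 4]
CONFLICT (empty clause)

Answer: CONFLICT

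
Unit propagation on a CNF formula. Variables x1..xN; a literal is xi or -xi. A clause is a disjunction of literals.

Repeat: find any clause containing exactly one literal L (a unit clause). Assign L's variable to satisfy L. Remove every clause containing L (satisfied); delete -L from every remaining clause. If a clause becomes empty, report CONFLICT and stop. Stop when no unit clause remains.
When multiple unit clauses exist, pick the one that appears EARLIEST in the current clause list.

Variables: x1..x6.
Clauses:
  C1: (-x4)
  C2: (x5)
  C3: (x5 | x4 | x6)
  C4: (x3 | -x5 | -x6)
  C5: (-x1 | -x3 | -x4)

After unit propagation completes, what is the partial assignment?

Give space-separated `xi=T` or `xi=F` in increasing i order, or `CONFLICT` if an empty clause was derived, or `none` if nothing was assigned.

Answer: x4=F x5=T

Derivation:
unit clause [-4] forces x4=F; simplify:
  drop 4 from [5, 4, 6] -> [5, 6]
  satisfied 2 clause(s); 3 remain; assigned so far: [4]
unit clause [5] forces x5=T; simplify:
  drop -5 from [3, -5, -6] -> [3, -6]
  satisfied 2 clause(s); 1 remain; assigned so far: [4, 5]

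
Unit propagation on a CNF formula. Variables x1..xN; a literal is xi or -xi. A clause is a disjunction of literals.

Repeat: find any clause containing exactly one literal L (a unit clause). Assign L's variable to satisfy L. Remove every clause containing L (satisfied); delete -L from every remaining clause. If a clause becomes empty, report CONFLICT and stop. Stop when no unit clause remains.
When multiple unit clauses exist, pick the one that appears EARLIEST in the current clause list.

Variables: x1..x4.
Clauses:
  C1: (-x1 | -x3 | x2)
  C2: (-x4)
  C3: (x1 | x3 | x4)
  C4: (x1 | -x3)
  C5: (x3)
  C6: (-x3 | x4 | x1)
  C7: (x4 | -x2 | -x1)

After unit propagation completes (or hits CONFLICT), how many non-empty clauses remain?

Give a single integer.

Answer: 0

Derivation:
unit clause [-4] forces x4=F; simplify:
  drop 4 from [1, 3, 4] -> [1, 3]
  drop 4 from [-3, 4, 1] -> [-3, 1]
  drop 4 from [4, -2, -1] -> [-2, -1]
  satisfied 1 clause(s); 6 remain; assigned so far: [4]
unit clause [3] forces x3=T; simplify:
  drop -3 from [-1, -3, 2] -> [-1, 2]
  drop -3 from [1, -3] -> [1]
  drop -3 from [-3, 1] -> [1]
  satisfied 2 clause(s); 4 remain; assigned so far: [3, 4]
unit clause [1] forces x1=T; simplify:
  drop -1 from [-1, 2] -> [2]
  drop -1 from [-2, -1] -> [-2]
  satisfied 2 clause(s); 2 remain; assigned so far: [1, 3, 4]
unit clause [2] forces x2=T; simplify:
  drop -2 from [-2] -> [] (empty!)
  satisfied 1 clause(s); 1 remain; assigned so far: [1, 2, 3, 4]
CONFLICT (empty clause)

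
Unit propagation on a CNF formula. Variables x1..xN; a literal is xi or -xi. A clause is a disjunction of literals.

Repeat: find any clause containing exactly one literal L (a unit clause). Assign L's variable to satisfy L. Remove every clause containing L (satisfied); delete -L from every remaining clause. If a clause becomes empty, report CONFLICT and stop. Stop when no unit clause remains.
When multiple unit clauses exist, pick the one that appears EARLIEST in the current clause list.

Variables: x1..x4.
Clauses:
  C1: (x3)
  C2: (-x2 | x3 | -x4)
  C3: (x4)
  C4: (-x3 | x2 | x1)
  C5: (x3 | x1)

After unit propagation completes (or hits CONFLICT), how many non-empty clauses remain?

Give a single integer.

Answer: 1

Derivation:
unit clause [3] forces x3=T; simplify:
  drop -3 from [-3, 2, 1] -> [2, 1]
  satisfied 3 clause(s); 2 remain; assigned so far: [3]
unit clause [4] forces x4=T; simplify:
  satisfied 1 clause(s); 1 remain; assigned so far: [3, 4]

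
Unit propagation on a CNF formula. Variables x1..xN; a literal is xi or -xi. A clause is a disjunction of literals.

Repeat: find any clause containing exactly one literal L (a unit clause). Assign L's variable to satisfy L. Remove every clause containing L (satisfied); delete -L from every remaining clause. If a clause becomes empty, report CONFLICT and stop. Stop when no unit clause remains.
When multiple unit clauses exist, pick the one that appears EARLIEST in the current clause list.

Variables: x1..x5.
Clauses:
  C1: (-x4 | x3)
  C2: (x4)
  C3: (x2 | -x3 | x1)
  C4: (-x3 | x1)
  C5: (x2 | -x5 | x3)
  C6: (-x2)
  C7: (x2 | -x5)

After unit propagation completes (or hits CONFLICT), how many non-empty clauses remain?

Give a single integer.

Answer: 0

Derivation:
unit clause [4] forces x4=T; simplify:
  drop -4 from [-4, 3] -> [3]
  satisfied 1 clause(s); 6 remain; assigned so far: [4]
unit clause [3] forces x3=T; simplify:
  drop -3 from [2, -3, 1] -> [2, 1]
  drop -3 from [-3, 1] -> [1]
  satisfied 2 clause(s); 4 remain; assigned so far: [3, 4]
unit clause [1] forces x1=T; simplify:
  satisfied 2 clause(s); 2 remain; assigned so far: [1, 3, 4]
unit clause [-2] forces x2=F; simplify:
  drop 2 from [2, -5] -> [-5]
  satisfied 1 clause(s); 1 remain; assigned so far: [1, 2, 3, 4]
unit clause [-5] forces x5=F; simplify:
  satisfied 1 clause(s); 0 remain; assigned so far: [1, 2, 3, 4, 5]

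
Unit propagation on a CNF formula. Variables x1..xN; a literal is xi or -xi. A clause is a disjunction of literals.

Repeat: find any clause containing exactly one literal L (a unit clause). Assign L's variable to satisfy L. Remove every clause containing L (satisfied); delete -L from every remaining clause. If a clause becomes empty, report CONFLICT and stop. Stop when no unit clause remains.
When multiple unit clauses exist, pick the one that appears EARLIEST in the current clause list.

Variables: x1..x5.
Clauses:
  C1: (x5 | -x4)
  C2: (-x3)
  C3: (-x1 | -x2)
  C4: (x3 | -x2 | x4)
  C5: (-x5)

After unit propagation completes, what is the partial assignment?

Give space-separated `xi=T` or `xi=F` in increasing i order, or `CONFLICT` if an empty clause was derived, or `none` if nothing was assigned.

unit clause [-3] forces x3=F; simplify:
  drop 3 from [3, -2, 4] -> [-2, 4]
  satisfied 1 clause(s); 4 remain; assigned so far: [3]
unit clause [-5] forces x5=F; simplify:
  drop 5 from [5, -4] -> [-4]
  satisfied 1 clause(s); 3 remain; assigned so far: [3, 5]
unit clause [-4] forces x4=F; simplify:
  drop 4 from [-2, 4] -> [-2]
  satisfied 1 clause(s); 2 remain; assigned so far: [3, 4, 5]
unit clause [-2] forces x2=F; simplify:
  satisfied 2 clause(s); 0 remain; assigned so far: [2, 3, 4, 5]

Answer: x2=F x3=F x4=F x5=F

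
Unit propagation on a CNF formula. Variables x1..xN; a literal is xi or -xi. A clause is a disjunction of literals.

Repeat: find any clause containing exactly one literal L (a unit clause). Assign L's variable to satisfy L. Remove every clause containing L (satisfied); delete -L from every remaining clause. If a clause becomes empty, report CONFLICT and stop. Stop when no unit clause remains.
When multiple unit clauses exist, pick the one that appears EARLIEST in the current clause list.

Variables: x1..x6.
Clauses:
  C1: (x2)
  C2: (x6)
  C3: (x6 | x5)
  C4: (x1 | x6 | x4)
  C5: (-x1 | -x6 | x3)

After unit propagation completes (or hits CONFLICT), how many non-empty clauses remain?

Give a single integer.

Answer: 1

Derivation:
unit clause [2] forces x2=T; simplify:
  satisfied 1 clause(s); 4 remain; assigned so far: [2]
unit clause [6] forces x6=T; simplify:
  drop -6 from [-1, -6, 3] -> [-1, 3]
  satisfied 3 clause(s); 1 remain; assigned so far: [2, 6]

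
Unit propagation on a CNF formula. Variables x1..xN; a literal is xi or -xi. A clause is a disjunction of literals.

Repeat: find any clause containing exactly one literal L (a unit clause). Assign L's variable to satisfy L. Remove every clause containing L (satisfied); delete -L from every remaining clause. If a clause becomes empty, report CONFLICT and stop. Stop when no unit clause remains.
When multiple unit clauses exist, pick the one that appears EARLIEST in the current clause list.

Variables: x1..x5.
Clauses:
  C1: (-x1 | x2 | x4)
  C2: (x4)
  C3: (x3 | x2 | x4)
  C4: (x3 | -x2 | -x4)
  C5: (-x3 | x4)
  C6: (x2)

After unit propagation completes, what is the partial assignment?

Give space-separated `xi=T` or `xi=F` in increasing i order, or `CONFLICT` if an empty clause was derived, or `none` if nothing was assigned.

Answer: x2=T x3=T x4=T

Derivation:
unit clause [4] forces x4=T; simplify:
  drop -4 from [3, -2, -4] -> [3, -2]
  satisfied 4 clause(s); 2 remain; assigned so far: [4]
unit clause [2] forces x2=T; simplify:
  drop -2 from [3, -2] -> [3]
  satisfied 1 clause(s); 1 remain; assigned so far: [2, 4]
unit clause [3] forces x3=T; simplify:
  satisfied 1 clause(s); 0 remain; assigned so far: [2, 3, 4]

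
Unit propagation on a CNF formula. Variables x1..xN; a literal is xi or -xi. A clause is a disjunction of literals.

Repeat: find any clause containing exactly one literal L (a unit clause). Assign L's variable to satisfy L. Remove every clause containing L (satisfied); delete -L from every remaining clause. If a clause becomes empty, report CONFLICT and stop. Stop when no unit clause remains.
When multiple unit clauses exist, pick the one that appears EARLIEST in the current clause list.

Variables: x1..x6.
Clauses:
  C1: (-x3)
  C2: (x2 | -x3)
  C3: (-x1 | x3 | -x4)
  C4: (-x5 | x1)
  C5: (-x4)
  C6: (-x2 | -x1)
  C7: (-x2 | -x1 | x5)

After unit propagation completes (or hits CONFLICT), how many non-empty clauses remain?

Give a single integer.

Answer: 3

Derivation:
unit clause [-3] forces x3=F; simplify:
  drop 3 from [-1, 3, -4] -> [-1, -4]
  satisfied 2 clause(s); 5 remain; assigned so far: [3]
unit clause [-4] forces x4=F; simplify:
  satisfied 2 clause(s); 3 remain; assigned so far: [3, 4]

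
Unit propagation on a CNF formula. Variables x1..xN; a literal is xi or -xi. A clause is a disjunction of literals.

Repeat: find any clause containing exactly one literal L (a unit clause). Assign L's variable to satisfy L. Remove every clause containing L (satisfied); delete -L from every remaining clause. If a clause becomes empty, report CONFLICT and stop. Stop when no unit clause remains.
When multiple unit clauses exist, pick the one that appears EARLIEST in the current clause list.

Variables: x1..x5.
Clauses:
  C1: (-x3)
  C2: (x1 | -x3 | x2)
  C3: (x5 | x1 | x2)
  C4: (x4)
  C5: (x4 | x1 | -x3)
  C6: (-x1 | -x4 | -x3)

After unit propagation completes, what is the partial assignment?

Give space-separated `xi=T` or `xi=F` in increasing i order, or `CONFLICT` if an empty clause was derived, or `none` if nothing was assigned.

unit clause [-3] forces x3=F; simplify:
  satisfied 4 clause(s); 2 remain; assigned so far: [3]
unit clause [4] forces x4=T; simplify:
  satisfied 1 clause(s); 1 remain; assigned so far: [3, 4]

Answer: x3=F x4=T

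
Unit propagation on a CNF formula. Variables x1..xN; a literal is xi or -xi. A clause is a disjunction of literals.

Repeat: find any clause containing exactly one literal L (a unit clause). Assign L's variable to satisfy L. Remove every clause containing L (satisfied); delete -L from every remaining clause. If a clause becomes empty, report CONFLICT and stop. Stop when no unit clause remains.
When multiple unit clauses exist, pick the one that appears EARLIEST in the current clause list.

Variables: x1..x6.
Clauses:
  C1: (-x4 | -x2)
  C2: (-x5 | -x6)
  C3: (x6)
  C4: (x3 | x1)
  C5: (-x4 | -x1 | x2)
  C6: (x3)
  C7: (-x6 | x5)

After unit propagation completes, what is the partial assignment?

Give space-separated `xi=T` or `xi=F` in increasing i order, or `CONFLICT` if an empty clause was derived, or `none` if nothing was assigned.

Answer: CONFLICT

Derivation:
unit clause [6] forces x6=T; simplify:
  drop -6 from [-5, -6] -> [-5]
  drop -6 from [-6, 5] -> [5]
  satisfied 1 clause(s); 6 remain; assigned so far: [6]
unit clause [-5] forces x5=F; simplify:
  drop 5 from [5] -> [] (empty!)
  satisfied 1 clause(s); 5 remain; assigned so far: [5, 6]
CONFLICT (empty clause)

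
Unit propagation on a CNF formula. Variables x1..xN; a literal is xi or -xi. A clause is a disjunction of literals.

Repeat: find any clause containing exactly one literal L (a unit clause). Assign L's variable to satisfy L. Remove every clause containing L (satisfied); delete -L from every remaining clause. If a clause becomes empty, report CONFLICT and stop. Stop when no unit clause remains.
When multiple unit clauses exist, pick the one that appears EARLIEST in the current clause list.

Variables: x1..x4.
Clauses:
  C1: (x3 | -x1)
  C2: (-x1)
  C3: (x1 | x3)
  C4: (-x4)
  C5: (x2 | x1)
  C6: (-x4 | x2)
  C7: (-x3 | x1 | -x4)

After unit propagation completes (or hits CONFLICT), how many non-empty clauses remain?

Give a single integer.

unit clause [-1] forces x1=F; simplify:
  drop 1 from [1, 3] -> [3]
  drop 1 from [2, 1] -> [2]
  drop 1 from [-3, 1, -4] -> [-3, -4]
  satisfied 2 clause(s); 5 remain; assigned so far: [1]
unit clause [3] forces x3=T; simplify:
  drop -3 from [-3, -4] -> [-4]
  satisfied 1 clause(s); 4 remain; assigned so far: [1, 3]
unit clause [-4] forces x4=F; simplify:
  satisfied 3 clause(s); 1 remain; assigned so far: [1, 3, 4]
unit clause [2] forces x2=T; simplify:
  satisfied 1 clause(s); 0 remain; assigned so far: [1, 2, 3, 4]

Answer: 0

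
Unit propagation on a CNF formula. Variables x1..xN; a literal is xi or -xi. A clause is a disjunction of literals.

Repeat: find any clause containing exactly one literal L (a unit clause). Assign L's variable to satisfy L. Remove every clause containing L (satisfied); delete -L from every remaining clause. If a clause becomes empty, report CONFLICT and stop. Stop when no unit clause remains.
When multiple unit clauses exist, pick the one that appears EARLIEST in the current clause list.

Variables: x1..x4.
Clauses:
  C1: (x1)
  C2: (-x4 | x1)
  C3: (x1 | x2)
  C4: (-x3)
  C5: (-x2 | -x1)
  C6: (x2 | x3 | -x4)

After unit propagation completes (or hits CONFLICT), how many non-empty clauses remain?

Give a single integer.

Answer: 0

Derivation:
unit clause [1] forces x1=T; simplify:
  drop -1 from [-2, -1] -> [-2]
  satisfied 3 clause(s); 3 remain; assigned so far: [1]
unit clause [-3] forces x3=F; simplify:
  drop 3 from [2, 3, -4] -> [2, -4]
  satisfied 1 clause(s); 2 remain; assigned so far: [1, 3]
unit clause [-2] forces x2=F; simplify:
  drop 2 from [2, -4] -> [-4]
  satisfied 1 clause(s); 1 remain; assigned so far: [1, 2, 3]
unit clause [-4] forces x4=F; simplify:
  satisfied 1 clause(s); 0 remain; assigned so far: [1, 2, 3, 4]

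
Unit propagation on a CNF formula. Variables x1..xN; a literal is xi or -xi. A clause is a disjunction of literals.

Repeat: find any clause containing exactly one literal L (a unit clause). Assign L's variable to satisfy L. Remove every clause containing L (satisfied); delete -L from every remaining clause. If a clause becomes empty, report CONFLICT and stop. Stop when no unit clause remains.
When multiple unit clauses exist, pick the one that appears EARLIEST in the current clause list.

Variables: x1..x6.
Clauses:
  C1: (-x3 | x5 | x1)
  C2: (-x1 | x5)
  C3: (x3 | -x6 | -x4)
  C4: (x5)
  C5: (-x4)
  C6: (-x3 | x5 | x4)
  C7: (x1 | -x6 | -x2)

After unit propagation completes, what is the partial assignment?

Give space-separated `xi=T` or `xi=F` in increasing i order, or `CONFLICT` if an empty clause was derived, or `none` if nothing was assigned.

unit clause [5] forces x5=T; simplify:
  satisfied 4 clause(s); 3 remain; assigned so far: [5]
unit clause [-4] forces x4=F; simplify:
  satisfied 2 clause(s); 1 remain; assigned so far: [4, 5]

Answer: x4=F x5=T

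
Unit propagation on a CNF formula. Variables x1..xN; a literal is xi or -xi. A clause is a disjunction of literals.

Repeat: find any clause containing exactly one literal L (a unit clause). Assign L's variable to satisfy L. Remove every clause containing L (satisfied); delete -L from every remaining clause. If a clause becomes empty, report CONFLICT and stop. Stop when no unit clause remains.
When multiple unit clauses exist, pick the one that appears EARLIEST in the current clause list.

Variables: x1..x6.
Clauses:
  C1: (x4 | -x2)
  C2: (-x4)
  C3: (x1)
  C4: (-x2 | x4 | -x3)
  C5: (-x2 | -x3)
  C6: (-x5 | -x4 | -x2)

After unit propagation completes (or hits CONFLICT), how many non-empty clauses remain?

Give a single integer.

unit clause [-4] forces x4=F; simplify:
  drop 4 from [4, -2] -> [-2]
  drop 4 from [-2, 4, -3] -> [-2, -3]
  satisfied 2 clause(s); 4 remain; assigned so far: [4]
unit clause [-2] forces x2=F; simplify:
  satisfied 3 clause(s); 1 remain; assigned so far: [2, 4]
unit clause [1] forces x1=T; simplify:
  satisfied 1 clause(s); 0 remain; assigned so far: [1, 2, 4]

Answer: 0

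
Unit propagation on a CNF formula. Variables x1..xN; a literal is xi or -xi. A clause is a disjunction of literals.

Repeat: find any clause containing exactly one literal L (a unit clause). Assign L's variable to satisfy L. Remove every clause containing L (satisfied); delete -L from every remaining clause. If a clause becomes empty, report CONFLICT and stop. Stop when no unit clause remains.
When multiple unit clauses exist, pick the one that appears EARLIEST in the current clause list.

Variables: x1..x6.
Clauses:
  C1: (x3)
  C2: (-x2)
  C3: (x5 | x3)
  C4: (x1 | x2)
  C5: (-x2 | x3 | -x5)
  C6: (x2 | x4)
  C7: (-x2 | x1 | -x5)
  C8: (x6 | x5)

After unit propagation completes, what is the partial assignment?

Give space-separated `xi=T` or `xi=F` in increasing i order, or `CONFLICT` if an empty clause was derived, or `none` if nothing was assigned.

unit clause [3] forces x3=T; simplify:
  satisfied 3 clause(s); 5 remain; assigned so far: [3]
unit clause [-2] forces x2=F; simplify:
  drop 2 from [1, 2] -> [1]
  drop 2 from [2, 4] -> [4]
  satisfied 2 clause(s); 3 remain; assigned so far: [2, 3]
unit clause [1] forces x1=T; simplify:
  satisfied 1 clause(s); 2 remain; assigned so far: [1, 2, 3]
unit clause [4] forces x4=T; simplify:
  satisfied 1 clause(s); 1 remain; assigned so far: [1, 2, 3, 4]

Answer: x1=T x2=F x3=T x4=T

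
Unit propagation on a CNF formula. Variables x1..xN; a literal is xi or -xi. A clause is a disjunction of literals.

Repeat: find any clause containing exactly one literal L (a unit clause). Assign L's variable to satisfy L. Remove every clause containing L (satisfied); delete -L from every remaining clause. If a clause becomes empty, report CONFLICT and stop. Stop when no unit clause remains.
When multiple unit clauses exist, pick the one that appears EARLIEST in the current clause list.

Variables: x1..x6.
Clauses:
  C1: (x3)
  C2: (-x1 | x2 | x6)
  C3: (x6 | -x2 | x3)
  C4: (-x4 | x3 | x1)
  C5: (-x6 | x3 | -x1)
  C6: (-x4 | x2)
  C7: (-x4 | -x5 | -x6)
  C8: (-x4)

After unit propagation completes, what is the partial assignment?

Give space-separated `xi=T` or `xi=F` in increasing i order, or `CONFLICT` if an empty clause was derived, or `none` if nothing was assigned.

Answer: x3=T x4=F

Derivation:
unit clause [3] forces x3=T; simplify:
  satisfied 4 clause(s); 4 remain; assigned so far: [3]
unit clause [-4] forces x4=F; simplify:
  satisfied 3 clause(s); 1 remain; assigned so far: [3, 4]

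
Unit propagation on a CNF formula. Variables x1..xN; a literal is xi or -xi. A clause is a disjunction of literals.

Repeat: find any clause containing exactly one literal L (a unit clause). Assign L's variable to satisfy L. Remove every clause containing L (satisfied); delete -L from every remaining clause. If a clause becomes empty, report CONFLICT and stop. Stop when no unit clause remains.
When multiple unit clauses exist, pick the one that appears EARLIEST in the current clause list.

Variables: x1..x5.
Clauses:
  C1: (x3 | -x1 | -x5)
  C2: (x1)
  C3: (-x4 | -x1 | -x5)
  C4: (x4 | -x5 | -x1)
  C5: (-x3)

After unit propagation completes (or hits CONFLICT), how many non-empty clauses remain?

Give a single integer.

unit clause [1] forces x1=T; simplify:
  drop -1 from [3, -1, -5] -> [3, -5]
  drop -1 from [-4, -1, -5] -> [-4, -5]
  drop -1 from [4, -5, -1] -> [4, -5]
  satisfied 1 clause(s); 4 remain; assigned so far: [1]
unit clause [-3] forces x3=F; simplify:
  drop 3 from [3, -5] -> [-5]
  satisfied 1 clause(s); 3 remain; assigned so far: [1, 3]
unit clause [-5] forces x5=F; simplify:
  satisfied 3 clause(s); 0 remain; assigned so far: [1, 3, 5]

Answer: 0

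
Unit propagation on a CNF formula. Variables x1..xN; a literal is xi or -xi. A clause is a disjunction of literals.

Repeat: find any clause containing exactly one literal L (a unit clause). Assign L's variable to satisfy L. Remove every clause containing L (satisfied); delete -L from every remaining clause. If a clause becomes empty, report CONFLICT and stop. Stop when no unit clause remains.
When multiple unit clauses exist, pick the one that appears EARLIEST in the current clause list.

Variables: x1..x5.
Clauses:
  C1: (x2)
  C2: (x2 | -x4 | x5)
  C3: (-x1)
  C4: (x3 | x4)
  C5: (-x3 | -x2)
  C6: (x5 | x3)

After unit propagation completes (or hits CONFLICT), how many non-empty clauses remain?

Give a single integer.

unit clause [2] forces x2=T; simplify:
  drop -2 from [-3, -2] -> [-3]
  satisfied 2 clause(s); 4 remain; assigned so far: [2]
unit clause [-1] forces x1=F; simplify:
  satisfied 1 clause(s); 3 remain; assigned so far: [1, 2]
unit clause [-3] forces x3=F; simplify:
  drop 3 from [3, 4] -> [4]
  drop 3 from [5, 3] -> [5]
  satisfied 1 clause(s); 2 remain; assigned so far: [1, 2, 3]
unit clause [4] forces x4=T; simplify:
  satisfied 1 clause(s); 1 remain; assigned so far: [1, 2, 3, 4]
unit clause [5] forces x5=T; simplify:
  satisfied 1 clause(s); 0 remain; assigned so far: [1, 2, 3, 4, 5]

Answer: 0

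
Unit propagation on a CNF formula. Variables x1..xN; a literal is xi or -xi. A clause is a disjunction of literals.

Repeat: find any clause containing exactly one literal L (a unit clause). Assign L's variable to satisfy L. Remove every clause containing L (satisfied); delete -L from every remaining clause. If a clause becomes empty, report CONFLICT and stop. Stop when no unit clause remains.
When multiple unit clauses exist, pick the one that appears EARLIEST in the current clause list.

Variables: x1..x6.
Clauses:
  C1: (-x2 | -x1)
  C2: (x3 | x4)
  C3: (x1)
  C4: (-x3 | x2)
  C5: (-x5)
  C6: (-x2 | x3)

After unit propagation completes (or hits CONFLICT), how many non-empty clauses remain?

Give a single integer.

unit clause [1] forces x1=T; simplify:
  drop -1 from [-2, -1] -> [-2]
  satisfied 1 clause(s); 5 remain; assigned so far: [1]
unit clause [-2] forces x2=F; simplify:
  drop 2 from [-3, 2] -> [-3]
  satisfied 2 clause(s); 3 remain; assigned so far: [1, 2]
unit clause [-3] forces x3=F; simplify:
  drop 3 from [3, 4] -> [4]
  satisfied 1 clause(s); 2 remain; assigned so far: [1, 2, 3]
unit clause [4] forces x4=T; simplify:
  satisfied 1 clause(s); 1 remain; assigned so far: [1, 2, 3, 4]
unit clause [-5] forces x5=F; simplify:
  satisfied 1 clause(s); 0 remain; assigned so far: [1, 2, 3, 4, 5]

Answer: 0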